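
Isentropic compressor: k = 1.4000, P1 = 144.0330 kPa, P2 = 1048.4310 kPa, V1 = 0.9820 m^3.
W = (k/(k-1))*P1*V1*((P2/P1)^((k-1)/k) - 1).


(k-1)/k = 0.2857
(P2/P1)^exp = 1.7632
W = 3.5000 * 144.0330 * 0.9820 * (1.7632 - 1) = 377.8284 kJ

377.8284 kJ


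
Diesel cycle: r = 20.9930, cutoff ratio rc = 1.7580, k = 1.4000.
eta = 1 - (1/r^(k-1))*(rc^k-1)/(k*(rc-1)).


r^(k-1) = 3.3793
rc^k = 2.2031
eta = 0.6645 = 66.4525%

66.4525%


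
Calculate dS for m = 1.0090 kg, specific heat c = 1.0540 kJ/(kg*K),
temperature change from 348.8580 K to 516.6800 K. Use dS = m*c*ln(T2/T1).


T2/T1 = 1.4811
ln(T2/T1) = 0.3928
dS = 1.0090 * 1.0540 * 0.3928 = 0.4177 kJ/K

0.4177 kJ/K


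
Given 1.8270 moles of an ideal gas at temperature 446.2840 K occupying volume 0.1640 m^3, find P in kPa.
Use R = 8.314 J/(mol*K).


P = nRT/V = 1.8270 * 8.314 * 446.2840 / 0.1640
= 6778.9103 / 0.1640 = 41334.8186 Pa = 41.3348 kPa

41.3348 kPa


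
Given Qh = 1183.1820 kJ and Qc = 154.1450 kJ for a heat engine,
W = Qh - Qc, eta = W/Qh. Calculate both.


W = 1183.1820 - 154.1450 = 1029.0370 kJ
eta = 1029.0370 / 1183.1820 = 0.8697 = 86.9720%

W = 1029.0370 kJ, eta = 86.9720%


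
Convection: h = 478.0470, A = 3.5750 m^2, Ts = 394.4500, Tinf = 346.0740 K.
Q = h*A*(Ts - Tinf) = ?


dT = 48.3760 K
Q = 478.0470 * 3.5750 * 48.3760 = 82675.4560 W

82675.4560 W


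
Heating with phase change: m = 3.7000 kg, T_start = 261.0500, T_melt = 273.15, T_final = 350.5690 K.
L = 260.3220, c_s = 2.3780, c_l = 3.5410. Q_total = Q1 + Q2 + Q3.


Q1 (sensible, solid) = 3.7000 * 2.3780 * 12.1000 = 106.4631 kJ
Q2 (latent) = 3.7000 * 260.3220 = 963.1914 kJ
Q3 (sensible, liquid) = 3.7000 * 3.5410 * 77.4190 = 1014.3205 kJ
Q_total = 2083.9750 kJ

2083.9750 kJ


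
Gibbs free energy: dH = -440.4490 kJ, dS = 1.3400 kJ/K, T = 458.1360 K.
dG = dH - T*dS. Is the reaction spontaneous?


T*dS = 458.1360 * 1.3400 = 613.9022 kJ
dG = -440.4490 - 613.9022 = -1054.3512 kJ (spontaneous)

dG = -1054.3512 kJ, spontaneous


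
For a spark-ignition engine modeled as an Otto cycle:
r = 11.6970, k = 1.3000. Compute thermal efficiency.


r^(k-1) = 2.0913
eta = 1 - 1/2.0913 = 0.5218 = 52.1835%

52.1835%


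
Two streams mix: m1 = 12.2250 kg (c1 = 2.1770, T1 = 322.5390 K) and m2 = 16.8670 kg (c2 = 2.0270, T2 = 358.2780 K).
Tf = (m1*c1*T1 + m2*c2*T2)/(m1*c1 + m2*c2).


num = 20833.3096
den = 60.8032
Tf = 342.6349 K

342.6349 K


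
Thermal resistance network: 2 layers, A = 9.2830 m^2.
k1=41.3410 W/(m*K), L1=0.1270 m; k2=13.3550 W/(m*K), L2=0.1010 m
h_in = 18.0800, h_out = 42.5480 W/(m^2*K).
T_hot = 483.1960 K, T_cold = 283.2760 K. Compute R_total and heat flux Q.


R_conv_in = 1/(18.0800*9.2830) = 0.0060
R_1 = 0.1270/(41.3410*9.2830) = 0.0003
R_2 = 0.1010/(13.3550*9.2830) = 0.0008
R_conv_out = 1/(42.5480*9.2830) = 0.0025
R_total = 0.0096 K/W
Q = 199.9200 / 0.0096 = 20748.0480 W

R_total = 0.0096 K/W, Q = 20748.0480 W


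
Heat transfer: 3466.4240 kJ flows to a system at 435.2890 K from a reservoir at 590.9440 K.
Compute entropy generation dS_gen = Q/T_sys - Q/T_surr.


dS_sys = 3466.4240/435.2890 = 7.9635 kJ/K
dS_surr = -3466.4240/590.9440 = -5.8659 kJ/K
dS_gen = 7.9635 - 5.8659 = 2.0976 kJ/K (irreversible)

dS_gen = 2.0976 kJ/K, irreversible


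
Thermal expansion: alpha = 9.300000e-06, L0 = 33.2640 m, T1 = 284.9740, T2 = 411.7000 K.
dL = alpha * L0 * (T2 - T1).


dT = 126.7260 K
dL = 9.300000e-06 * 33.2640 * 126.7260 = 0.039203 m
L_final = 33.303203 m

dL = 0.039203 m


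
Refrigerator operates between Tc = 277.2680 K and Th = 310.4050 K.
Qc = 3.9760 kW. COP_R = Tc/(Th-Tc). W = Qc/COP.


COP = 277.2680 / 33.1370 = 8.3673
W = 3.9760 / 8.3673 = 0.4752 kW

COP = 8.3673, W = 0.4752 kW


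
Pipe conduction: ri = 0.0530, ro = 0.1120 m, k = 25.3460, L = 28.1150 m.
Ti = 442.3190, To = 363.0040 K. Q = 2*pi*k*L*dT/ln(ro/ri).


dT = 79.3150 K
ln(ro/ri) = 0.7482
Q = 2*pi*25.3460*28.1150*79.3150 / 0.7482 = 474636.3251 W

474636.3251 W


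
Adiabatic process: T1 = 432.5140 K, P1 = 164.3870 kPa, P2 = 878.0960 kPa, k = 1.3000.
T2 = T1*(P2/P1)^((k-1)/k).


(k-1)/k = 0.2308
(P2/P1)^exp = 1.4721
T2 = 432.5140 * 1.4721 = 636.6856 K

636.6856 K


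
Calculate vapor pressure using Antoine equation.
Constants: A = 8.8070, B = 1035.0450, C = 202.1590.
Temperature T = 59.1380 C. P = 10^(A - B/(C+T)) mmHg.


C+T = 261.2970
B/(C+T) = 3.9612
log10(P) = 8.8070 - 3.9612 = 4.8458
P = 10^4.8458 = 70116.1234 mmHg

70116.1234 mmHg


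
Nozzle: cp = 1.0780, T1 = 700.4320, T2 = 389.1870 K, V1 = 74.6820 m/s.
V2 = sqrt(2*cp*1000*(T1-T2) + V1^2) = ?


dT = 311.2450 K
2*cp*1000*dT = 671044.2200
V1^2 = 5577.4011
V2 = sqrt(676621.6211) = 822.5701 m/s

822.5701 m/s


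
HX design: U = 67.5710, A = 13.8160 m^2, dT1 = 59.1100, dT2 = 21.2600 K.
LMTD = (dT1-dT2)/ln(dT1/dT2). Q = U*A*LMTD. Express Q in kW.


LMTD = 37.0145 K
Q = 67.5710 * 13.8160 * 37.0145 = 34555.2741 W = 34.5553 kW

34.5553 kW


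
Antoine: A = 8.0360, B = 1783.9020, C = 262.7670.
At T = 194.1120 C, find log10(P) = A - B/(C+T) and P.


C+T = 456.8790
B/(C+T) = 3.9045
log10(P) = 8.0360 - 3.9045 = 4.1315
P = 10^4.1315 = 13535.0768 mmHg

13535.0768 mmHg


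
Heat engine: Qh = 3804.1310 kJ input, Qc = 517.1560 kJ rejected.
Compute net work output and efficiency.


W = 3804.1310 - 517.1560 = 3286.9750 kJ
eta = 3286.9750 / 3804.1310 = 0.8641 = 86.4054%

W = 3286.9750 kJ, eta = 86.4054%


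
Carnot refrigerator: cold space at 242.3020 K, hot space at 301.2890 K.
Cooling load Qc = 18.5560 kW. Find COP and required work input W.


COP = 242.3020 / 58.9870 = 4.1077
W = 18.5560 / 4.1077 = 4.5173 kW

COP = 4.1077, W = 4.5173 kW


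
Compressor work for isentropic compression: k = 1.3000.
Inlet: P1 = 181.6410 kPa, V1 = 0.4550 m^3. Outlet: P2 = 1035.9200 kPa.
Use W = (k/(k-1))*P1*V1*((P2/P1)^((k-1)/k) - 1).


(k-1)/k = 0.2308
(P2/P1)^exp = 1.4945
W = 4.3333 * 181.6410 * 0.4550 * (1.4945 - 1) = 177.0876 kJ

177.0876 kJ


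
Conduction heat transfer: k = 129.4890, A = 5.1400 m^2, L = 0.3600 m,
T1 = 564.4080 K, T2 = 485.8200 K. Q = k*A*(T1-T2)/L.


dT = 78.5880 K
Q = 129.4890 * 5.1400 * 78.5880 / 0.3600 = 145294.6863 W

145294.6863 W


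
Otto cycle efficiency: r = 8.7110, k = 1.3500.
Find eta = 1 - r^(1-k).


r^(k-1) = 2.1332
eta = 1 - 1/2.1332 = 0.5312 = 53.1212%

53.1212%


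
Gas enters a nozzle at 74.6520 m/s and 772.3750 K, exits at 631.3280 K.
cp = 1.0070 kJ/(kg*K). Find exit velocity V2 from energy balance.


dT = 141.0470 K
2*cp*1000*dT = 284068.6580
V1^2 = 5572.9211
V2 = sqrt(289641.5791) = 538.1836 m/s

538.1836 m/s


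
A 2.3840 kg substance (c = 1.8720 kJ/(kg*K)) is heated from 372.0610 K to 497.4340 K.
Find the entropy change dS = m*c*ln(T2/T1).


T2/T1 = 1.3370
ln(T2/T1) = 0.2904
dS = 2.3840 * 1.8720 * 0.2904 = 1.2960 kJ/K

1.2960 kJ/K


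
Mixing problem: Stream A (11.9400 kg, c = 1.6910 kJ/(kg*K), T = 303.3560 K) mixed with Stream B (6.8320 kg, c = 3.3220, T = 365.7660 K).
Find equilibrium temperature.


num = 14426.3115
den = 42.8864
Tf = 336.3840 K

336.3840 K


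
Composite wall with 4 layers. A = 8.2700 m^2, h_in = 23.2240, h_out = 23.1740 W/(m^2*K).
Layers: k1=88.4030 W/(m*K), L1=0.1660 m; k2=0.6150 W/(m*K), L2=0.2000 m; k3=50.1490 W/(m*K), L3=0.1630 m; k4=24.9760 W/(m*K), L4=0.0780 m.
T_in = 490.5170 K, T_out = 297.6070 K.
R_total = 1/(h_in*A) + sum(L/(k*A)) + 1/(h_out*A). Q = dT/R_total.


R_conv_in = 1/(23.2240*8.2700) = 0.0052
R_1 = 0.1660/(88.4030*8.2700) = 0.0002
R_2 = 0.2000/(0.6150*8.2700) = 0.0393
R_3 = 0.1630/(50.1490*8.2700) = 0.0004
R_4 = 0.0780/(24.9760*8.2700) = 0.0004
R_conv_out = 1/(23.1740*8.2700) = 0.0052
R_total = 0.0507 K/W
Q = 192.9100 / 0.0507 = 3801.5216 W

R_total = 0.0507 K/W, Q = 3801.5216 W


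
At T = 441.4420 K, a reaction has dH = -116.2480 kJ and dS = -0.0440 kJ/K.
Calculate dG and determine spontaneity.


T*dS = 441.4420 * -0.0440 = -19.4234 kJ
dG = -116.2480 + 19.4234 = -96.8246 kJ (spontaneous)

dG = -96.8246 kJ, spontaneous


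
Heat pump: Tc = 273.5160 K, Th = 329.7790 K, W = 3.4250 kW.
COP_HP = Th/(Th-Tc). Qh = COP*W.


COP = 329.7790 / 56.2630 = 5.8614
Qh = 5.8614 * 3.4250 = 20.0752 kW

COP = 5.8614, Qh = 20.0752 kW


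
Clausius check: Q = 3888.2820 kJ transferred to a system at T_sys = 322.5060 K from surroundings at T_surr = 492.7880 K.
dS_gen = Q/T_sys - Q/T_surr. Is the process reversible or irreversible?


dS_sys = 3888.2820/322.5060 = 12.0565 kJ/K
dS_surr = -3888.2820/492.7880 = -7.8904 kJ/K
dS_gen = 12.0565 - 7.8904 = 4.1661 kJ/K (irreversible)

dS_gen = 4.1661 kJ/K, irreversible


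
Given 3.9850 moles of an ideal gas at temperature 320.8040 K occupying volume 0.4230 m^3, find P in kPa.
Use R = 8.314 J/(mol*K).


P = nRT/V = 3.9850 * 8.314 * 320.8040 / 0.4230
= 10628.6504 / 0.4230 = 25126.8330 Pa = 25.1268 kPa

25.1268 kPa


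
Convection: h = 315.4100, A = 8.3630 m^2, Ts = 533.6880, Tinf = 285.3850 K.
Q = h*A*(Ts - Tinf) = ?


dT = 248.3030 K
Q = 315.4100 * 8.3630 * 248.3030 = 654967.1553 W

654967.1553 W


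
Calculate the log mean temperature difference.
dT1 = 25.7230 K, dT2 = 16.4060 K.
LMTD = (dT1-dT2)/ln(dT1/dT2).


dT1/dT2 = 1.5679
ln(dT1/dT2) = 0.4497
LMTD = 9.3170 / 0.4497 = 20.7165 K

20.7165 K


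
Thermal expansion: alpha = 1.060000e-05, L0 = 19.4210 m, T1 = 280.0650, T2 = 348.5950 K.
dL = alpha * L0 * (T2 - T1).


dT = 68.5300 K
dL = 1.060000e-05 * 19.4210 * 68.5300 = 0.014108 m
L_final = 19.435108 m

dL = 0.014108 m


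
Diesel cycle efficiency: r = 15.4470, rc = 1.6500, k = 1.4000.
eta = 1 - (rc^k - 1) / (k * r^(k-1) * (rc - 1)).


r^(k-1) = 2.9891
rc^k = 2.0159
eta = 0.6265 = 62.6502%

62.6502%


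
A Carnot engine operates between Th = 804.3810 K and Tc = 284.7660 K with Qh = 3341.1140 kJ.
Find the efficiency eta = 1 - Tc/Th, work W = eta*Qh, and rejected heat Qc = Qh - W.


eta = 1 - 284.7660/804.3810 = 0.6460
W = 0.6460 * 3341.1140 = 2158.2968 kJ
Qc = 3341.1140 - 2158.2968 = 1182.8172 kJ

eta = 64.5981%, W = 2158.2968 kJ, Qc = 1182.8172 kJ


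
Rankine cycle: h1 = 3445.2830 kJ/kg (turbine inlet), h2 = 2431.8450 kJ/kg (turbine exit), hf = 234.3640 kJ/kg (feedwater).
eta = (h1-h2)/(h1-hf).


W = 1013.4380 kJ/kg
Q_in = 3210.9190 kJ/kg
eta = 0.3156 = 31.5622%

eta = 31.5622%


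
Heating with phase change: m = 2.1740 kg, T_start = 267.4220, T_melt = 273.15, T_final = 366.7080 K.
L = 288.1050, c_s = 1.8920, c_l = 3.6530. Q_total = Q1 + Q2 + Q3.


Q1 (sensible, solid) = 2.1740 * 1.8920 * 5.7280 = 23.5605 kJ
Q2 (latent) = 2.1740 * 288.1050 = 626.3403 kJ
Q3 (sensible, liquid) = 2.1740 * 3.6530 * 93.5580 = 743.0023 kJ
Q_total = 1392.9030 kJ

1392.9030 kJ


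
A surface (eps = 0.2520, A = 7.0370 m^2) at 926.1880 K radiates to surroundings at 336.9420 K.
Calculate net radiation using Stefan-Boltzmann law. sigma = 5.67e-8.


T^4 = 7.3586e+11
Tsurr^4 = 1.2889e+10
Q = 0.2520 * 5.67e-8 * 7.0370 * 7.2297e+11 = 72693.1405 W

72693.1405 W


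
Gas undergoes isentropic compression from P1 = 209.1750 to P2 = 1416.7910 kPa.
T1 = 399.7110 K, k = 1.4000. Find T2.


(k-1)/k = 0.2857
(P2/P1)^exp = 1.7273
T2 = 399.7110 * 1.7273 = 690.4248 K

690.4248 K


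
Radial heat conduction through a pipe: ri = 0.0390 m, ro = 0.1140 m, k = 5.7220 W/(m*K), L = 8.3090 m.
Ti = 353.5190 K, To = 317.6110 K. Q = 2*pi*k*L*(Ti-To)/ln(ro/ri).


dT = 35.9080 K
ln(ro/ri) = 1.0726
Q = 2*pi*5.7220*8.3090*35.9080 / 1.0726 = 10000.3455 W

10000.3455 W


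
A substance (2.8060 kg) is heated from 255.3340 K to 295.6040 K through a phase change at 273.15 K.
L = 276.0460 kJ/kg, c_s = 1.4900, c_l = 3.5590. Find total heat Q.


Q1 (sensible, solid) = 2.8060 * 1.4900 * 17.8160 = 74.4876 kJ
Q2 (latent) = 2.8060 * 276.0460 = 774.5851 kJ
Q3 (sensible, liquid) = 2.8060 * 3.5590 * 22.4540 = 224.2381 kJ
Q_total = 1073.3108 kJ

1073.3108 kJ


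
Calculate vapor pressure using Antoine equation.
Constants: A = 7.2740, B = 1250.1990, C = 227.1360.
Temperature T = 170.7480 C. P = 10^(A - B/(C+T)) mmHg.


C+T = 397.8840
B/(C+T) = 3.1421
log10(P) = 7.2740 - 3.1421 = 4.1319
P = 10^4.1319 = 13548.1716 mmHg

13548.1716 mmHg


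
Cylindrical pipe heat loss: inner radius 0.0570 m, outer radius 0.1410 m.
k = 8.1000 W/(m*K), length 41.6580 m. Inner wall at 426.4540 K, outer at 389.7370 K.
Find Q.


dT = 36.7170 K
ln(ro/ri) = 0.9057
Q = 2*pi*8.1000*41.6580*36.7170 / 0.9057 = 85949.2300 W

85949.2300 W


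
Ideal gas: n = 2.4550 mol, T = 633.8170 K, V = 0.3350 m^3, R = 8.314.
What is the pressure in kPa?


P = nRT/V = 2.4550 * 8.314 * 633.8170 / 0.3350
= 12936.7564 / 0.3350 = 38617.1833 Pa = 38.6172 kPa

38.6172 kPa


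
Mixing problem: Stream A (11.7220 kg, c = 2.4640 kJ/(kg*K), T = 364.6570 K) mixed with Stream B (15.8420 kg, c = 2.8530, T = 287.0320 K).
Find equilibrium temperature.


num = 23505.4412
den = 74.0802
Tf = 317.2971 K

317.2971 K


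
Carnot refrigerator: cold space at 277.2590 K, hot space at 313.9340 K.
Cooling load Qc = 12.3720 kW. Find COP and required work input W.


COP = 277.2590 / 36.6750 = 7.5599
W = 12.3720 / 7.5599 = 1.6365 kW

COP = 7.5599, W = 1.6365 kW


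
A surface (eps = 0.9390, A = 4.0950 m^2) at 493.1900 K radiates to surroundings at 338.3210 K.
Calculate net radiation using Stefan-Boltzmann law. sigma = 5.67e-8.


T^4 = 5.9164e+10
Tsurr^4 = 1.3101e+10
Q = 0.9390 * 5.67e-8 * 4.0950 * 4.6063e+10 = 10042.7101 W

10042.7101 W


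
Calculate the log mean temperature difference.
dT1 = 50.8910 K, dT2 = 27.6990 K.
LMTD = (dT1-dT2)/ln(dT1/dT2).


dT1/dT2 = 1.8373
ln(dT1/dT2) = 0.6083
LMTD = 23.1920 / 0.6083 = 38.1266 K

38.1266 K


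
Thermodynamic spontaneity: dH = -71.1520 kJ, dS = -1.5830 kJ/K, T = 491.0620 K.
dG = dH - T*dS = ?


T*dS = 491.0620 * -1.5830 = -777.3511 kJ
dG = -71.1520 + 777.3511 = 706.1991 kJ (non-spontaneous)

dG = 706.1991 kJ, non-spontaneous


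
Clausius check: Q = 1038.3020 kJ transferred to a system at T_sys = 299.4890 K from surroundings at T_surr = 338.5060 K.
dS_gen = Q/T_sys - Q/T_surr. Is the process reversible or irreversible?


dS_sys = 1038.3020/299.4890 = 3.4669 kJ/K
dS_surr = -1038.3020/338.5060 = -3.0673 kJ/K
dS_gen = 3.4669 - 3.0673 = 0.3996 kJ/K (irreversible)

dS_gen = 0.3996 kJ/K, irreversible


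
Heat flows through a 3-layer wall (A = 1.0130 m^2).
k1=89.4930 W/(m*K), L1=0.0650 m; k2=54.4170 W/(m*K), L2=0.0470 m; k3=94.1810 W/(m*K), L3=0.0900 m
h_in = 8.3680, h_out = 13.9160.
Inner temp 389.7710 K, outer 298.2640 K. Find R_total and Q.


R_conv_in = 1/(8.3680*1.0130) = 0.1180
R_1 = 0.0650/(89.4930*1.0130) = 0.0007
R_2 = 0.0470/(54.4170*1.0130) = 0.0009
R_3 = 0.0900/(94.1810*1.0130) = 0.0009
R_conv_out = 1/(13.9160*1.0130) = 0.0709
R_total = 0.1914 K/W
Q = 91.5070 / 0.1914 = 478.0436 W

R_total = 0.1914 K/W, Q = 478.0436 W


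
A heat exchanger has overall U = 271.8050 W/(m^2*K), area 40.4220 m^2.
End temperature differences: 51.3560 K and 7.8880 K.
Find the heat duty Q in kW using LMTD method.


LMTD = 23.2022 K
Q = 271.8050 * 40.4220 * 23.2022 = 254920.8186 W = 254.9208 kW

254.9208 kW


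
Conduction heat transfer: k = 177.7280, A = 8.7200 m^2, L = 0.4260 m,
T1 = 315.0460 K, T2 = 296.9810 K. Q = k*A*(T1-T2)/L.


dT = 18.0650 K
Q = 177.7280 * 8.7200 * 18.0650 / 0.4260 = 65720.4768 W

65720.4768 W


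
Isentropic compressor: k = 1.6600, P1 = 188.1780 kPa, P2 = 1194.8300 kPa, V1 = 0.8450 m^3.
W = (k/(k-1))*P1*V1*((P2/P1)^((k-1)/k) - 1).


(k-1)/k = 0.3976
(P2/P1)^exp = 2.0853
W = 2.5152 * 188.1780 * 0.8450 * (2.0853 - 1) = 434.0345 kJ

434.0345 kJ


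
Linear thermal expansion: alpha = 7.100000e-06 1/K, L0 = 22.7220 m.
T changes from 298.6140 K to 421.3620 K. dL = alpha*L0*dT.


dT = 122.7480 K
dL = 7.100000e-06 * 22.7220 * 122.7480 = 0.019802 m
L_final = 22.741802 m

dL = 0.019802 m


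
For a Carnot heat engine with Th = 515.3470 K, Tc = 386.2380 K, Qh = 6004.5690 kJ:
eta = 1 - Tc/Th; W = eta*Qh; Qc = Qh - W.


eta = 1 - 386.2380/515.3470 = 0.2505
W = 0.2505 * 6004.5690 = 1504.3144 kJ
Qc = 6004.5690 - 1504.3144 = 4500.2546 kJ

eta = 25.0528%, W = 1504.3144 kJ, Qc = 4500.2546 kJ


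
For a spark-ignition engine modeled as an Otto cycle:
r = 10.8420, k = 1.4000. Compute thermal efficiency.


r^(k-1) = 2.5944
eta = 1 - 1/2.5944 = 0.6146 = 61.4560%

61.4560%


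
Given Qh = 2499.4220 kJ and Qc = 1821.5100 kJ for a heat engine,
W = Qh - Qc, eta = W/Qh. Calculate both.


W = 2499.4220 - 1821.5100 = 677.9120 kJ
eta = 677.9120 / 2499.4220 = 0.2712 = 27.1228%

W = 677.9120 kJ, eta = 27.1228%


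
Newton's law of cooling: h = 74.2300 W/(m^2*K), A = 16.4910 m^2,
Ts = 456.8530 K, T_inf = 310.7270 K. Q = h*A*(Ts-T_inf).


dT = 146.1260 K
Q = 74.2300 * 16.4910 * 146.1260 = 178876.7718 W

178876.7718 W


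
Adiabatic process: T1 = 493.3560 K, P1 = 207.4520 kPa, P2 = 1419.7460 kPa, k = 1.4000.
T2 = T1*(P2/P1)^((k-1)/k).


(k-1)/k = 0.2857
(P2/P1)^exp = 1.7324
T2 = 493.3560 * 1.7324 = 854.7037 K

854.7037 K


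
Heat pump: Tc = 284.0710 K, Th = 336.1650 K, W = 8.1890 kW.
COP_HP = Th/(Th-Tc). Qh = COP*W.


COP = 336.1650 / 52.0940 = 6.4530
Qh = 6.4530 * 8.1890 = 52.8440 kW

COP = 6.4530, Qh = 52.8440 kW


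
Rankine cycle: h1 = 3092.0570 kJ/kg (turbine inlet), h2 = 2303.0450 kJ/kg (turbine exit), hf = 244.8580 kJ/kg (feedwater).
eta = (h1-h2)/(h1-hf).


W = 789.0120 kJ/kg
Q_in = 2847.1990 kJ/kg
eta = 0.2771 = 27.7119%

eta = 27.7119%


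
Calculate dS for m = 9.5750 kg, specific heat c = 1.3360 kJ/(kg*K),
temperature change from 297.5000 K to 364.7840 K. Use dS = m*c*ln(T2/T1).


T2/T1 = 1.2262
ln(T2/T1) = 0.2039
dS = 9.5750 * 1.3360 * 0.2039 = 2.6082 kJ/K

2.6082 kJ/K


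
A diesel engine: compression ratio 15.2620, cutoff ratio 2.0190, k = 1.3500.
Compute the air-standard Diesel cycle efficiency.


r^(k-1) = 2.5958
rc^k = 2.5819
eta = 0.5570 = 55.7006%

55.7006%


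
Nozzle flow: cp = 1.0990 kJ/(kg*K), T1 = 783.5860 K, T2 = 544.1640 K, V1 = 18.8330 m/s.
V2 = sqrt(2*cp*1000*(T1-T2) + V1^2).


dT = 239.4220 K
2*cp*1000*dT = 526249.5560
V1^2 = 354.6819
V2 = sqrt(526604.2379) = 725.6750 m/s

725.6750 m/s


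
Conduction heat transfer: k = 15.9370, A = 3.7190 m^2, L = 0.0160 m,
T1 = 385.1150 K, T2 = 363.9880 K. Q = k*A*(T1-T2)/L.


dT = 21.1270 K
Q = 15.9370 * 3.7190 * 21.1270 / 0.0160 = 78261.9385 W

78261.9385 W


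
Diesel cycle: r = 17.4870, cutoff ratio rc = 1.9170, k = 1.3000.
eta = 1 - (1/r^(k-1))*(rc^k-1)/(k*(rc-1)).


r^(k-1) = 2.3595
rc^k = 2.3303
eta = 0.5270 = 52.7048%

52.7048%


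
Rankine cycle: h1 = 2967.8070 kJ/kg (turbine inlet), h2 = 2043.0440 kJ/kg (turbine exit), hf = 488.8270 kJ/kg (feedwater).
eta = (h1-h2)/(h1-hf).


W = 924.7630 kJ/kg
Q_in = 2478.9800 kJ/kg
eta = 0.3730 = 37.3042%

eta = 37.3042%


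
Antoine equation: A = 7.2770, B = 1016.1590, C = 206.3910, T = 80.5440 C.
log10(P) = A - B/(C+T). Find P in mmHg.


C+T = 286.9350
B/(C+T) = 3.5414
log10(P) = 7.2770 - 3.5414 = 3.7356
P = 10^3.7356 = 5439.6911 mmHg

5439.6911 mmHg


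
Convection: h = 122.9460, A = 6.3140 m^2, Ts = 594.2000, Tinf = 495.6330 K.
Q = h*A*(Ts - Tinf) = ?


dT = 98.5670 K
Q = 122.9460 * 6.3140 * 98.5670 = 76515.6937 W

76515.6937 W


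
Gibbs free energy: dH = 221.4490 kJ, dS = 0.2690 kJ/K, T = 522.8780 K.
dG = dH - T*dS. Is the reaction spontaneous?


T*dS = 522.8780 * 0.2690 = 140.6542 kJ
dG = 221.4490 - 140.6542 = 80.7948 kJ (non-spontaneous)

dG = 80.7948 kJ, non-spontaneous


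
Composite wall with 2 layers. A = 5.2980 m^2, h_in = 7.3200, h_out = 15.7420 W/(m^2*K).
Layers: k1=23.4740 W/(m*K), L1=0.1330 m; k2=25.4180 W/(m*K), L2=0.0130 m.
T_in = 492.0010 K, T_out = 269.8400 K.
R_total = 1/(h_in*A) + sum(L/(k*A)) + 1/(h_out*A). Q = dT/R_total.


R_conv_in = 1/(7.3200*5.2980) = 0.0258
R_1 = 0.1330/(23.4740*5.2980) = 0.0011
R_2 = 0.0130/(25.4180*5.2980) = 9.6536e-05
R_conv_out = 1/(15.7420*5.2980) = 0.0120
R_total = 0.0389 K/W
Q = 222.1610 / 0.0389 = 5704.9498 W

R_total = 0.0389 K/W, Q = 5704.9498 W


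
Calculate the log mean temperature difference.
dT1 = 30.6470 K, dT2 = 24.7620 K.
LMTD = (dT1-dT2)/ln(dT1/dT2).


dT1/dT2 = 1.2377
ln(dT1/dT2) = 0.2132
LMTD = 5.8850 / 0.2132 = 27.6000 K

27.6000 K


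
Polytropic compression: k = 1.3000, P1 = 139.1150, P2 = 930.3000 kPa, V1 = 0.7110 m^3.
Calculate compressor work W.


(k-1)/k = 0.2308
(P2/P1)^exp = 1.5504
W = 4.3333 * 139.1150 * 0.7110 * (1.5504 - 1) = 235.9062 kJ

235.9062 kJ


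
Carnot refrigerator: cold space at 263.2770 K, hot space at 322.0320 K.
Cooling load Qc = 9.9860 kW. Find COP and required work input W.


COP = 263.2770 / 58.7550 = 4.4809
W = 9.9860 / 4.4809 = 2.2286 kW

COP = 4.4809, W = 2.2286 kW


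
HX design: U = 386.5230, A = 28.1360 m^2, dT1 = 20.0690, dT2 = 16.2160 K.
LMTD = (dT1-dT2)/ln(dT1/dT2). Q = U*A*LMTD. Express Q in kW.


LMTD = 18.0741 K
Q = 386.5230 * 28.1360 * 18.0741 = 196559.6959 W = 196.5597 kW

196.5597 kW


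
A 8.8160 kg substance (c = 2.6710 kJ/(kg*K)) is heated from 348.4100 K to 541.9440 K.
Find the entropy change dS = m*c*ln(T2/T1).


T2/T1 = 1.5555
ln(T2/T1) = 0.4418
dS = 8.8160 * 2.6710 * 0.4418 = 10.4029 kJ/K

10.4029 kJ/K


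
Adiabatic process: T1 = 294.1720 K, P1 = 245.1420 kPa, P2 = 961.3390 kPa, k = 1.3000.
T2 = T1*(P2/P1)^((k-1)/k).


(k-1)/k = 0.2308
(P2/P1)^exp = 1.3707
T2 = 294.1720 * 1.3707 = 403.2305 K

403.2305 K


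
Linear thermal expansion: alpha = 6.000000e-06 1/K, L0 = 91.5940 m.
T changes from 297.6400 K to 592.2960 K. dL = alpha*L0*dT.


dT = 294.6560 K
dL = 6.000000e-06 * 91.5940 * 294.6560 = 0.161932 m
L_final = 91.755932 m

dL = 0.161932 m


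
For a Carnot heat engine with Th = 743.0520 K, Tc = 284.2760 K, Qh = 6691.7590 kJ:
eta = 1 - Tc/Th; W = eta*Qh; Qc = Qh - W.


eta = 1 - 284.2760/743.0520 = 0.6174
W = 0.6174 * 6691.7590 = 4131.6334 kJ
Qc = 6691.7590 - 4131.6334 = 2560.1256 kJ

eta = 61.7421%, W = 4131.6334 kJ, Qc = 2560.1256 kJ


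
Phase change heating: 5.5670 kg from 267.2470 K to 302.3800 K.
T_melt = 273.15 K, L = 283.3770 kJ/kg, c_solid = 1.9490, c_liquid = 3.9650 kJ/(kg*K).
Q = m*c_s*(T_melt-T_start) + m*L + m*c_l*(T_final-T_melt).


Q1 (sensible, solid) = 5.5670 * 1.9490 * 5.9030 = 64.0480 kJ
Q2 (latent) = 5.5670 * 283.3770 = 1577.5598 kJ
Q3 (sensible, liquid) = 5.5670 * 3.9650 * 29.2300 = 645.1983 kJ
Q_total = 2286.8061 kJ

2286.8061 kJ


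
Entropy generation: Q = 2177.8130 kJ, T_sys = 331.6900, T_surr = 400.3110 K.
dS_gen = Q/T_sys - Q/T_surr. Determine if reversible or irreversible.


dS_sys = 2177.8130/331.6900 = 6.5658 kJ/K
dS_surr = -2177.8130/400.3110 = -5.4403 kJ/K
dS_gen = 6.5658 - 5.4403 = 1.1255 kJ/K (irreversible)

dS_gen = 1.1255 kJ/K, irreversible


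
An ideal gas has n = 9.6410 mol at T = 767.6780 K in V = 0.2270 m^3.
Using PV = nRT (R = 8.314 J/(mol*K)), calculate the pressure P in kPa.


P = nRT/V = 9.6410 * 8.314 * 767.6780 / 0.2270
= 61533.4404 / 0.2270 = 271072.4248 Pa = 271.0724 kPa

271.0724 kPa


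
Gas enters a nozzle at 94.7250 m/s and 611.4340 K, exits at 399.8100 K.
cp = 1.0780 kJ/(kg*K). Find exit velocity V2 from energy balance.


dT = 211.6240 K
2*cp*1000*dT = 456261.3440
V1^2 = 8972.8256
V2 = sqrt(465234.1696) = 682.0808 m/s

682.0808 m/s


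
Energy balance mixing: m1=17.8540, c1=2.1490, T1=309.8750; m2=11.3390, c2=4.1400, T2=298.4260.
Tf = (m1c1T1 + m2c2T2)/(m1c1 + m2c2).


num = 25898.5092
den = 85.3117
Tf = 303.5751 K

303.5751 K


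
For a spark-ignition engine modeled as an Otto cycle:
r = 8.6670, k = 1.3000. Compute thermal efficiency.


r^(k-1) = 1.9114
eta = 1 - 1/1.9114 = 0.4768 = 47.6834%

47.6834%


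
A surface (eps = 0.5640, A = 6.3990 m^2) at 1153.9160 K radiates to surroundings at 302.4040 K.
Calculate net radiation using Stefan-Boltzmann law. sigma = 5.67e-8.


T^4 = 1.7730e+12
Tsurr^4 = 8.3628e+09
Q = 0.5640 * 5.67e-8 * 6.3990 * 1.7646e+12 = 361091.8610 W

361091.8610 W


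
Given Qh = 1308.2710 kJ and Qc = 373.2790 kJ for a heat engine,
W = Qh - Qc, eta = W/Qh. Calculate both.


W = 1308.2710 - 373.2790 = 934.9920 kJ
eta = 934.9920 / 1308.2710 = 0.7147 = 71.4678%

W = 934.9920 kJ, eta = 71.4678%


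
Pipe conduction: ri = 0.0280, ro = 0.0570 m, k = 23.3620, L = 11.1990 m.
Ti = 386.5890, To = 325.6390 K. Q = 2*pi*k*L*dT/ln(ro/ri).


dT = 60.9500 K
ln(ro/ri) = 0.7108
Q = 2*pi*23.3620*11.1990*60.9500 / 0.7108 = 140950.5762 W

140950.5762 W


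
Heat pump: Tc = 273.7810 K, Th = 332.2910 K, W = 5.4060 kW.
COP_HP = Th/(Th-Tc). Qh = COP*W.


COP = 332.2910 / 58.5100 = 5.6792
Qh = 5.6792 * 5.4060 = 30.7018 kW

COP = 5.6792, Qh = 30.7018 kW


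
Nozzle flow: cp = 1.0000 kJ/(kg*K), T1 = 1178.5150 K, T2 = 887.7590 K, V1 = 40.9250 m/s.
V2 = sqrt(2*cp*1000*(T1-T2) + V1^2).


dT = 290.7560 K
2*cp*1000*dT = 581512.0000
V1^2 = 1674.8556
V2 = sqrt(583186.8556) = 763.6667 m/s

763.6667 m/s


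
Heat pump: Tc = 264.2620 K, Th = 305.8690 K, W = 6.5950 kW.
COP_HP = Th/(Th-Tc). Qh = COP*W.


COP = 305.8690 / 41.6070 = 7.3514
Qh = 7.3514 * 6.5950 = 48.4824 kW

COP = 7.3514, Qh = 48.4824 kW


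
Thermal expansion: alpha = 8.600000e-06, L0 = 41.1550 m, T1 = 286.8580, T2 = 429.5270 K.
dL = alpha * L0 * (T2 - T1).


dT = 142.6690 K
dL = 8.600000e-06 * 41.1550 * 142.6690 = 0.050495 m
L_final = 41.205495 m

dL = 0.050495 m


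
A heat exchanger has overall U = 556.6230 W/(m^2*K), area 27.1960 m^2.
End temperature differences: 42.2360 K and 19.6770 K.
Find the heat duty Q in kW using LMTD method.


LMTD = 29.5343 K
Q = 556.6230 * 27.1960 * 29.5343 = 447088.5821 W = 447.0886 kW

447.0886 kW


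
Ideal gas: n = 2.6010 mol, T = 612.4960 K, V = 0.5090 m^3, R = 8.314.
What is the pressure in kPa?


P = nRT/V = 2.6010 * 8.314 * 612.4960 / 0.5090
= 13245.0508 / 0.5090 = 26021.7109 Pa = 26.0217 kPa

26.0217 kPa


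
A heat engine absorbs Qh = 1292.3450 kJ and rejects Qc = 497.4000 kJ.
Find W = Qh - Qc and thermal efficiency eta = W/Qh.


W = 1292.3450 - 497.4000 = 794.9450 kJ
eta = 794.9450 / 1292.3450 = 0.6151 = 61.5118%

W = 794.9450 kJ, eta = 61.5118%


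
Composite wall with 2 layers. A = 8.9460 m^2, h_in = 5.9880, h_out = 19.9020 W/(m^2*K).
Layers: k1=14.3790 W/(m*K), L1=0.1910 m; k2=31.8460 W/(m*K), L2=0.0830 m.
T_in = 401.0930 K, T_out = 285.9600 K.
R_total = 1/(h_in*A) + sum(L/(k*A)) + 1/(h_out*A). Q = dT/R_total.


R_conv_in = 1/(5.9880*8.9460) = 0.0187
R_1 = 0.1910/(14.3790*8.9460) = 0.0015
R_2 = 0.0830/(31.8460*8.9460) = 0.0003
R_conv_out = 1/(19.9020*8.9460) = 0.0056
R_total = 0.0261 K/W
Q = 115.1330 / 0.0261 = 4417.9274 W

R_total = 0.0261 K/W, Q = 4417.9274 W


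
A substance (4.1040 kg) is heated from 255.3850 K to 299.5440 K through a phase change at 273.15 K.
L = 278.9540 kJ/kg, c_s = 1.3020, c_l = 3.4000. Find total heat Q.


Q1 (sensible, solid) = 4.1040 * 1.3020 * 17.7650 = 94.9256 kJ
Q2 (latent) = 4.1040 * 278.9540 = 1144.8272 kJ
Q3 (sensible, liquid) = 4.1040 * 3.4000 * 26.3940 = 368.2913 kJ
Q_total = 1608.0442 kJ

1608.0442 kJ


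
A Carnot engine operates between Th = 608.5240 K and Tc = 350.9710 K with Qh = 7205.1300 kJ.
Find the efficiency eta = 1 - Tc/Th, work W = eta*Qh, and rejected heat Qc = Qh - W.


eta = 1 - 350.9710/608.5240 = 0.4232
W = 0.4232 * 7205.1300 = 3049.5146 kJ
Qc = 7205.1300 - 3049.5146 = 4155.6154 kJ

eta = 42.3242%, W = 3049.5146 kJ, Qc = 4155.6154 kJ


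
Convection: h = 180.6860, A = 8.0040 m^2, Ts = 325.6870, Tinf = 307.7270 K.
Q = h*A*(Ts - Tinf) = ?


dT = 17.9600 K
Q = 180.6860 * 8.0040 * 17.9600 = 25973.9450 W

25973.9450 W


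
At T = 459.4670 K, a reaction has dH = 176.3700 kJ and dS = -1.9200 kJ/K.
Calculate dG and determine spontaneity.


T*dS = 459.4670 * -1.9200 = -882.1766 kJ
dG = 176.3700 + 882.1766 = 1058.5466 kJ (non-spontaneous)

dG = 1058.5466 kJ, non-spontaneous


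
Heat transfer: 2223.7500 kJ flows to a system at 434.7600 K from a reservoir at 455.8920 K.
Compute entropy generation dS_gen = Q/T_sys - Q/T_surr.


dS_sys = 2223.7500/434.7600 = 5.1149 kJ/K
dS_surr = -2223.7500/455.8920 = -4.8778 kJ/K
dS_gen = 5.1149 - 4.8778 = 0.2371 kJ/K (irreversible)

dS_gen = 0.2371 kJ/K, irreversible


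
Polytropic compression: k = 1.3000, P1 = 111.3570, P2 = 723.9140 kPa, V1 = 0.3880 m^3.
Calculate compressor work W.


(k-1)/k = 0.2308
(P2/P1)^exp = 1.5403
W = 4.3333 * 111.3570 * 0.3880 * (1.5403 - 1) = 101.1614 kJ

101.1614 kJ


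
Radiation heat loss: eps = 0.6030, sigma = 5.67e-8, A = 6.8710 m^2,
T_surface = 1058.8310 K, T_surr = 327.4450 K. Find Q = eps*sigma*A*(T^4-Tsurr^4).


T^4 = 1.2569e+12
Tsurr^4 = 1.1496e+10
Q = 0.6030 * 5.67e-8 * 6.8710 * 1.2454e+12 = 292574.4744 W

292574.4744 W


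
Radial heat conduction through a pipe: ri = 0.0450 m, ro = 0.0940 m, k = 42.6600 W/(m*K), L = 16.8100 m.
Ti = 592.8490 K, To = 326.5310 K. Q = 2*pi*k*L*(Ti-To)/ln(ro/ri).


dT = 266.3180 K
ln(ro/ri) = 0.7366
Q = 2*pi*42.6600*16.8100*266.3180 / 0.7366 = 1628989.1815 W

1628989.1815 W


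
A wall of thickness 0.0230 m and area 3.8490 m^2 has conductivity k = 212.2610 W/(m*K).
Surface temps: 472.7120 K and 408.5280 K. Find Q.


dT = 64.1840 K
Q = 212.2610 * 3.8490 * 64.1840 / 0.0230 = 2279906.6231 W

2279906.6231 W


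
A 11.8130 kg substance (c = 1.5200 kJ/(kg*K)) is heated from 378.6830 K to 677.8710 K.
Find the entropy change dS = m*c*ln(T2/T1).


T2/T1 = 1.7901
ln(T2/T1) = 0.5823
dS = 11.8130 * 1.5200 * 0.5823 = 10.4549 kJ/K

10.4549 kJ/K


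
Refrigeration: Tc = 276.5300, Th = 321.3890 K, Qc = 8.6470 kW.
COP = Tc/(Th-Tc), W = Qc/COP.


COP = 276.5300 / 44.8590 = 6.1644
W = 8.6470 / 6.1644 = 1.4027 kW

COP = 6.1644, W = 1.4027 kW


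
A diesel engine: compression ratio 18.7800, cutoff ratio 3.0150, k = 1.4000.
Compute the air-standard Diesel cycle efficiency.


r^(k-1) = 3.2321
rc^k = 4.6882
eta = 0.5955 = 59.5491%

59.5491%


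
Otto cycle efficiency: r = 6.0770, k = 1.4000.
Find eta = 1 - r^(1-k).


r^(k-1) = 2.0581
eta = 1 - 1/2.0581 = 0.5141 = 51.4125%

51.4125%


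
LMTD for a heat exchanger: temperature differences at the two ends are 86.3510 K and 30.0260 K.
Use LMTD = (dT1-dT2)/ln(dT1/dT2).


dT1/dT2 = 2.8759
ln(dT1/dT2) = 1.0564
LMTD = 56.3250 / 1.0564 = 53.3201 K

53.3201 K


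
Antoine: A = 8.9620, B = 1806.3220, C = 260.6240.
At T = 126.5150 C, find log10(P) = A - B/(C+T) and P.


C+T = 387.1390
B/(C+T) = 4.6658
log10(P) = 8.9620 - 4.6658 = 4.2962
P = 10^4.2962 = 19777.7613 mmHg

19777.7613 mmHg


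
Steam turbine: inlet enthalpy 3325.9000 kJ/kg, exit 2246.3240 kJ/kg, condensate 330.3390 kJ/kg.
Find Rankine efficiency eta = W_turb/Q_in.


W = 1079.5760 kJ/kg
Q_in = 2995.5610 kJ/kg
eta = 0.3604 = 36.0392%

eta = 36.0392%


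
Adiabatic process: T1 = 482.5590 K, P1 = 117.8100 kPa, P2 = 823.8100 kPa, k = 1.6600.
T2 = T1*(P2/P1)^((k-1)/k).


(k-1)/k = 0.3976
(P2/P1)^exp = 2.1668
T2 = 482.5590 * 2.1668 = 1045.6181 K

1045.6181 K


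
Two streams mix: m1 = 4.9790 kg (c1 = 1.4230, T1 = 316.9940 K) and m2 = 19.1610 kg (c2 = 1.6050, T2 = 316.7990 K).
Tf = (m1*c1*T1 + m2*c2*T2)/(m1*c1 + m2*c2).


num = 11988.5875
den = 37.8385
Tf = 316.8355 K

316.8355 K


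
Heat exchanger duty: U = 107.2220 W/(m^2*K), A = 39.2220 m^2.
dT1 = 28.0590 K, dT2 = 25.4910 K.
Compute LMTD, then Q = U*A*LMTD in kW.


LMTD = 26.7545 K
Q = 107.2220 * 39.2220 * 26.7545 = 112514.8566 W = 112.5149 kW

112.5149 kW


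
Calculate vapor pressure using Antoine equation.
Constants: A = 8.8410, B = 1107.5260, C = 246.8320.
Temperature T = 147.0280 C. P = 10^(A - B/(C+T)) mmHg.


C+T = 393.8600
B/(C+T) = 2.8120
log10(P) = 8.8410 - 2.8120 = 6.0290
P = 10^6.0290 = 1069106.8797 mmHg

1069106.8797 mmHg


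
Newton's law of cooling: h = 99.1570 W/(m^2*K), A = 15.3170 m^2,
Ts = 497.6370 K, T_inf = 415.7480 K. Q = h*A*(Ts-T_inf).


dT = 81.8890 K
Q = 99.1570 * 15.3170 * 81.8890 = 124372.0116 W

124372.0116 W


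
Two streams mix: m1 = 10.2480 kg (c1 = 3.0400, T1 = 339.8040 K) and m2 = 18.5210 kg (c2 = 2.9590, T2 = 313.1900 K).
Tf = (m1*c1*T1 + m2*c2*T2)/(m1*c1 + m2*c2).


num = 27750.1783
den = 85.9576
Tf = 322.8358 K

322.8358 K


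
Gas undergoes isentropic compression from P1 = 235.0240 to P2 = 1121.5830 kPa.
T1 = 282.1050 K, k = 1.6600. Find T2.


(k-1)/k = 0.3976
(P2/P1)^exp = 1.8615
T2 = 282.1050 * 1.8615 = 525.1254 K

525.1254 K


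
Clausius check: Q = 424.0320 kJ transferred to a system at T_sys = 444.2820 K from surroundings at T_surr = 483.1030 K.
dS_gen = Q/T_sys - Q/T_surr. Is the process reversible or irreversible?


dS_sys = 424.0320/444.2820 = 0.9544 kJ/K
dS_surr = -424.0320/483.1030 = -0.8777 kJ/K
dS_gen = 0.9544 - 0.8777 = 0.0767 kJ/K (irreversible)

dS_gen = 0.0767 kJ/K, irreversible


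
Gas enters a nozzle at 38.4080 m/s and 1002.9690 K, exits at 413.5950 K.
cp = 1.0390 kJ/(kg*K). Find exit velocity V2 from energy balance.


dT = 589.3740 K
2*cp*1000*dT = 1224719.1720
V1^2 = 1475.1745
V2 = sqrt(1226194.3465) = 1107.3366 m/s

1107.3366 m/s


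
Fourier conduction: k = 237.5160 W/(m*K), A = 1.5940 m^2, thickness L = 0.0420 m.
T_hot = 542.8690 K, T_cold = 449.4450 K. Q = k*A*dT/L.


dT = 93.4240 K
Q = 237.5160 * 1.5940 * 93.4240 / 0.0420 = 842151.7497 W

842151.7497 W


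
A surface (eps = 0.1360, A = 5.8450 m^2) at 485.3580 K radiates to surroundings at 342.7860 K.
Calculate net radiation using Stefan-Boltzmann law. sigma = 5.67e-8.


T^4 = 5.5494e+10
Tsurr^4 = 1.3807e+10
Q = 0.1360 * 5.67e-8 * 5.8450 * 4.1688e+10 = 1878.9408 W

1878.9408 W


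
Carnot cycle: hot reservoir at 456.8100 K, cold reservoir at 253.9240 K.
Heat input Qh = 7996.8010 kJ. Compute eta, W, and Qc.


eta = 1 - 253.9240/456.8100 = 0.4441
W = 0.4441 * 7996.8010 = 3551.6713 kJ
Qc = 7996.8010 - 3551.6713 = 4445.1297 kJ

eta = 44.4137%, W = 3551.6713 kJ, Qc = 4445.1297 kJ


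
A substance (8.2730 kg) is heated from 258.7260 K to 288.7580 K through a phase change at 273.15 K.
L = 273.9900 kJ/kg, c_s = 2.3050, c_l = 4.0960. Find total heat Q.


Q1 (sensible, solid) = 8.2730 * 2.3050 * 14.4240 = 275.0551 kJ
Q2 (latent) = 8.2730 * 273.9900 = 2266.7193 kJ
Q3 (sensible, liquid) = 8.2730 * 4.0960 * 15.6080 = 528.8959 kJ
Q_total = 3070.6703 kJ

3070.6703 kJ


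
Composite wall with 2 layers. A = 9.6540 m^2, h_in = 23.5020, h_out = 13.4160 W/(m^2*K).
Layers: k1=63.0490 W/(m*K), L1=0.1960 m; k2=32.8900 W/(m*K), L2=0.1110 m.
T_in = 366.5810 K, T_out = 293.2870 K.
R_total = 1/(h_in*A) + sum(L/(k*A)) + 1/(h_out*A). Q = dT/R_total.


R_conv_in = 1/(23.5020*9.6540) = 0.0044
R_1 = 0.1960/(63.0490*9.6540) = 0.0003
R_2 = 0.1110/(32.8900*9.6540) = 0.0003
R_conv_out = 1/(13.4160*9.6540) = 0.0077
R_total = 0.0128 K/W
Q = 73.2940 / 0.0128 = 5726.1023 W

R_total = 0.0128 K/W, Q = 5726.1023 W


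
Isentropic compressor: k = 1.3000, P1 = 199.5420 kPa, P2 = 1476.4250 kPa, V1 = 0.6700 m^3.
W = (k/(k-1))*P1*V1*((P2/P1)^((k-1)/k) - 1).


(k-1)/k = 0.2308
(P2/P1)^exp = 1.5870
W = 4.3333 * 199.5420 * 0.6700 * (1.5870 - 1) = 340.0759 kJ

340.0759 kJ


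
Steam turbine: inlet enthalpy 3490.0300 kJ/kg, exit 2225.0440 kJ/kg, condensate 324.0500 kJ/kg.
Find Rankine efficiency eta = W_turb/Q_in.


W = 1264.9860 kJ/kg
Q_in = 3165.9800 kJ/kg
eta = 0.3996 = 39.9556%

eta = 39.9556%


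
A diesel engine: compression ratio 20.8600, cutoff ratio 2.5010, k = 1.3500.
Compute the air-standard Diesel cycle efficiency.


r^(k-1) = 2.8957
rc^k = 3.4471
eta = 0.5830 = 58.2961%

58.2961%


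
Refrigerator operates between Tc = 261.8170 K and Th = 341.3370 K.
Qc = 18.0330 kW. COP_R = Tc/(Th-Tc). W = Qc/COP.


COP = 261.8170 / 79.5200 = 3.2925
W = 18.0330 / 3.2925 = 5.4770 kW

COP = 3.2925, W = 5.4770 kW


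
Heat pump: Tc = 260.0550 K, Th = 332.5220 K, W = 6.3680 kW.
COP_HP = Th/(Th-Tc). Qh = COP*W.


COP = 332.5220 / 72.4670 = 4.5886
Qh = 4.5886 * 6.3680 = 29.2202 kW

COP = 4.5886, Qh = 29.2202 kW


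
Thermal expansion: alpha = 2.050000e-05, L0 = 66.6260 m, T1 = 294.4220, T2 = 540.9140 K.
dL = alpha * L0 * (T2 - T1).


dT = 246.4920 K
dL = 2.050000e-05 * 66.6260 * 246.4920 = 0.336667 m
L_final = 66.962667 m

dL = 0.336667 m


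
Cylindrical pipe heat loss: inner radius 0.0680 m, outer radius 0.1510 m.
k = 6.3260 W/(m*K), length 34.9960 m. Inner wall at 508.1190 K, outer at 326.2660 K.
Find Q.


dT = 181.8530 K
ln(ro/ri) = 0.7978
Q = 2*pi*6.3260*34.9960*181.8530 / 0.7978 = 317080.1629 W

317080.1629 W


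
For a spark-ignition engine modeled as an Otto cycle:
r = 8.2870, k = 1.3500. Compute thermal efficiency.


r^(k-1) = 2.0962
eta = 1 - 1/2.0962 = 0.5230 = 52.2953%

52.2953%


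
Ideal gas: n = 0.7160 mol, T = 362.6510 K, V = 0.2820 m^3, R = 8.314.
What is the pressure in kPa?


P = nRT/V = 0.7160 * 8.314 * 362.6510 / 0.2820
= 2158.7976 / 0.2820 = 7655.3106 Pa = 7.6553 kPa

7.6553 kPa


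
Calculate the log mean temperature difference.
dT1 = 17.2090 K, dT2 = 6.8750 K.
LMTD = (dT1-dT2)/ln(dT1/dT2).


dT1/dT2 = 2.5031
ln(dT1/dT2) = 0.9175
LMTD = 10.3340 / 0.9175 = 11.2627 K

11.2627 K


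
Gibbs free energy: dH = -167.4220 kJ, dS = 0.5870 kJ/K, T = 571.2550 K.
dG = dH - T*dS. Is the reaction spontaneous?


T*dS = 571.2550 * 0.5870 = 335.3267 kJ
dG = -167.4220 - 335.3267 = -502.7487 kJ (spontaneous)

dG = -502.7487 kJ, spontaneous


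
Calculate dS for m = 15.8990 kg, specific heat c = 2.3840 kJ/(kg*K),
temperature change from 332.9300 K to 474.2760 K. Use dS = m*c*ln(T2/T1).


T2/T1 = 1.4246
ln(T2/T1) = 0.3539
dS = 15.8990 * 2.3840 * 0.3539 = 13.4123 kJ/K

13.4123 kJ/K


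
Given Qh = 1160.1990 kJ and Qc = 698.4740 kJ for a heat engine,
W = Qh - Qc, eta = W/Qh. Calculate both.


W = 1160.1990 - 698.4740 = 461.7250 kJ
eta = 461.7250 / 1160.1990 = 0.3980 = 39.7971%

W = 461.7250 kJ, eta = 39.7971%


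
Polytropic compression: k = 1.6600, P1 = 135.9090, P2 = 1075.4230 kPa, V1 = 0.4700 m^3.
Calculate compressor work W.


(k-1)/k = 0.3976
(P2/P1)^exp = 2.2760
W = 2.5152 * 135.9090 * 0.4700 * (2.2760 - 1) = 204.9996 kJ

204.9996 kJ


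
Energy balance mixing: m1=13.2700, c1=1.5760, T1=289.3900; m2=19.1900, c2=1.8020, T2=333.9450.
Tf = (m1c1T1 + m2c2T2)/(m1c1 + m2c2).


num = 17600.1086
den = 55.4939
Tf = 317.1539 K

317.1539 K


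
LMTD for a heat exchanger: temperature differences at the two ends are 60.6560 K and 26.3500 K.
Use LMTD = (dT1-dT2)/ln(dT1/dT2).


dT1/dT2 = 2.3019
ln(dT1/dT2) = 0.8338
LMTD = 34.3060 / 0.8338 = 41.1466 K

41.1466 K


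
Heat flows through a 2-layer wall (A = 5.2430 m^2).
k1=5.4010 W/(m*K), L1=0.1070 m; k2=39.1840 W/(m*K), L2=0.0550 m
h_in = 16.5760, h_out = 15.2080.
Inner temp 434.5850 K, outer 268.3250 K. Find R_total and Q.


R_conv_in = 1/(16.5760*5.2430) = 0.0115
R_1 = 0.1070/(5.4010*5.2430) = 0.0038
R_2 = 0.0550/(39.1840*5.2430) = 0.0003
R_conv_out = 1/(15.2080*5.2430) = 0.0125
R_total = 0.0281 K/W
Q = 166.2600 / 0.0281 = 5917.9499 W

R_total = 0.0281 K/W, Q = 5917.9499 W


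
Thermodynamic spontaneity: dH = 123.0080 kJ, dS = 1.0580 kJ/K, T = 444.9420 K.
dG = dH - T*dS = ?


T*dS = 444.9420 * 1.0580 = 470.7486 kJ
dG = 123.0080 - 470.7486 = -347.7406 kJ (spontaneous)

dG = -347.7406 kJ, spontaneous


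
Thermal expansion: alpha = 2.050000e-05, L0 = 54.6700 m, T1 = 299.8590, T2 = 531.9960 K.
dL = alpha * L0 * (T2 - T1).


dT = 232.1370 K
dL = 2.050000e-05 * 54.6700 * 232.1370 = 0.260164 m
L_final = 54.930164 m

dL = 0.260164 m


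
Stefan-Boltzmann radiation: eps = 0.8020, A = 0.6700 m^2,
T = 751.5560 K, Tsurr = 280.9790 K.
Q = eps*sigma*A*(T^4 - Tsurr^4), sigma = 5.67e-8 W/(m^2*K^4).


T^4 = 3.1904e+11
Tsurr^4 = 6.2330e+09
Q = 0.8020 * 5.67e-8 * 0.6700 * 3.1281e+11 = 9530.3528 W

9530.3528 W


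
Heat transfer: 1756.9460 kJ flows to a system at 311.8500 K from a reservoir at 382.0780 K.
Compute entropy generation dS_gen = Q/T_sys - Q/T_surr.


dS_sys = 1756.9460/311.8500 = 5.6339 kJ/K
dS_surr = -1756.9460/382.0780 = -4.5984 kJ/K
dS_gen = 5.6339 - 4.5984 = 1.0355 kJ/K (irreversible)

dS_gen = 1.0355 kJ/K, irreversible
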